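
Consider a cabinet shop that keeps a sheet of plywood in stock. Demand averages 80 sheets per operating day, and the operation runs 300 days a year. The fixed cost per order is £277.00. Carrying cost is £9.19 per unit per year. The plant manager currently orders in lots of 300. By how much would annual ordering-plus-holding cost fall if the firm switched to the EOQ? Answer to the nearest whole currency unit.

Annual demand D = 80 × 300 = 24,000.
EOQ = √(2DS/H) = √(2 × 24,000 × 277 / 9.19) ≈ 1202.83.
Cost at Q* = (D/Q*)S + (Q*/2)H = √(2DSH) ≈ £11,053.97.
Cost at Q = 300: (24,000/300)×277 + (300/2)×9.19 = £22,160.00 + £1,378.50 = £23,538.50.
Excess = £23,538.50 − £11,053.97 = £12,484.53.

Extra cost ≈ £12,485 per year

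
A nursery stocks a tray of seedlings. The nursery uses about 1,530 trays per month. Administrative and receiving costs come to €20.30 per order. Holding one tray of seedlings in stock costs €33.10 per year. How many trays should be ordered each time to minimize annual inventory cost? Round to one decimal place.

Q* ≈ 150.1 trays

Annual demand D = 1,530 × 12 = 18,360.
EOQ = √(2DS / H) = √(2 × 18,360 × 20.3 / 33.1).
= √(745,416 / 33.1) = √22,520.1208 ≈ 150.067.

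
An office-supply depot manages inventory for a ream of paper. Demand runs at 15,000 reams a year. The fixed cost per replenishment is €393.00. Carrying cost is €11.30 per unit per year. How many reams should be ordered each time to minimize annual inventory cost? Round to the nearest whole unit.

EOQ = √(2DS / H) = √(2 × 15,000 × 393 / 11.3).
= √(11,790,000 / 11.3) = √1,043,362.8319 ≈ 1021.451.

Q* ≈ 1,021 reams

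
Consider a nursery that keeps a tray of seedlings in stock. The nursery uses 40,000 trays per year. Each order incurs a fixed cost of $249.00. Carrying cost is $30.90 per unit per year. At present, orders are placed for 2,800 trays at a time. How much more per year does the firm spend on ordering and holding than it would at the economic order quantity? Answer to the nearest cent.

EOQ = √(2DS/H) = √(2 × 40,000 × 249 / 30.9) ≈ 802.91.
Cost at Q* = (D/Q*)S + (Q*/2)H = √(2DSH) ≈ $24,809.84.
Cost at Q = 2,800: (40,000/2,800)×249 + (2,800/2)×30.9 = $3,557.14 + $43,260.00 = $46,817.14.
Excess = $46,817.14 − $24,809.84 = $22,007.31.

Extra cost ≈ $22,007.31 per year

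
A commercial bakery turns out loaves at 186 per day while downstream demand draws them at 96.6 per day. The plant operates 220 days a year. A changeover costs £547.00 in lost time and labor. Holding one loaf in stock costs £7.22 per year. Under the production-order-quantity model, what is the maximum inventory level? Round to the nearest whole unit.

I_max ≈ 1,244 loaves

Annual demand D = 96.6 × 220 = 21,252.
Production build-up factor (1 − d/p) = 1 − 96.6/186 = 0.4806.
Q* = √(2DS / (H(1 − d/p))) = √(2 × 21,252 × 547 / (7.22 × 0.4806)).
= √(23,249,688 / 3.4703) ≈ 2588.378.
Maximum inventory = Q*(1 − d/p) = 2588.378 × 0.4806 ≈ 1244.091.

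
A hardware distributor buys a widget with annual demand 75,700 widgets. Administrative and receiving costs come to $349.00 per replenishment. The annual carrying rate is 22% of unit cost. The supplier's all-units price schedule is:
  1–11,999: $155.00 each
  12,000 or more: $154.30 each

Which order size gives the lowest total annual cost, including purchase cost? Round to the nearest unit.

Q* ≈ 1,245 widgets

Holding cost per unit per year at price C is H = 0.22·C.
Evaluate total cost at each tier's feasible EOQ or, if the EOQ is below the tier, at the tier's minimum quantity.
EOQ at $155.00 = 1244.8 (feasible in tier 1): TC = 75,700×$155.00 + (75,700/1244.8)×349 + (1244.8/2)×0.22×$155.00 = $11,775,947.57.
EOQ at $154.30 = 1247.6 < 12000, so use break Q=12000: TC = 75,700×$154.30 + (75,700/12000.0)×349 + (12000.0/2)×0.22×$154.30 = $11,886,387.61.
Lowest total cost is $11,775,947.57 at Q = 1244.8.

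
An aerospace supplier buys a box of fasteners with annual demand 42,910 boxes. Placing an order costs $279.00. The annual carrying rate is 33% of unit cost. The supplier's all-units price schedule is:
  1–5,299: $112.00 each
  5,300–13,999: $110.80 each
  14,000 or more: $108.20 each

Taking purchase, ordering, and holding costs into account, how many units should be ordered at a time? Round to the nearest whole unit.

Q* ≈ 805 boxes

Holding cost per unit per year at price C is H = 0.33·C.
For each price level, check whether its EOQ is feasible; otherwise the best quantity at that price is the breakpoint.
EOQ at $112.00 = 804.9 (feasible in tier 1): TC = 42,910×$112.00 + (42,910/804.9)×279 + (804.9/2)×0.33×$112.00 = $4,835,668.31.
EOQ at $110.80 = 809.2 < 5300, so use break Q=5300: TC = 42,910×$110.80 + (42,910/5300.0)×279 + (5300.0/2)×0.33×$110.80 = $4,853,581.45.
EOQ at $108.20 = 818.9 < 14000, so use break Q=14000: TC = 42,910×$108.20 + (42,910/14000.0)×279 + (14000.0/2)×0.33×$108.20 = $4,893,659.13.
Lowest total cost is $4,835,668.31 at Q = 804.9.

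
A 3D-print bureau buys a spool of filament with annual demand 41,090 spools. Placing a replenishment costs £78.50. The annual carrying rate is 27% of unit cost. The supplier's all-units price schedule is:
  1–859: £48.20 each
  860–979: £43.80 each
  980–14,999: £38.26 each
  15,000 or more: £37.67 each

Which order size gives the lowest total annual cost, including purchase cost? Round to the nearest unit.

Q* ≈ 980 spools

Holding cost per unit per year at price C is H = 0.27·C.
Evaluate total cost at each tier's feasible EOQ or, if the EOQ is below the tier, at the tier's minimum quantity.
EOQ at £48.20 = 704.1 (feasible in tier 1): TC = 41,090×£48.20 + (41,090/704.1)×78.5 + (704.1/2)×0.27×£48.20 = £1,989,700.70.
EOQ at £43.80 = 738.6 < 860, so use break Q=860: TC = 41,090×£43.80 + (41,090/860.0)×78.5 + (860.0/2)×0.27×£43.80 = £1,808,577.84.
EOQ at £38.26 = 790.2 < 980, so use break Q=980: TC = 41,090×£38.26 + (41,090/980.0)×78.5 + (980.0/2)×0.27×£38.26 = £1,580,456.59.
EOQ at £37.67 = 796.4 < 15000, so use break Q=15000: TC = 41,090×£37.67 + (41,090/15000.0)×78.5 + (15000.0/2)×0.27×£37.67 = £1,624,357.09.
Lowest total cost is £1,580,456.59 at Q = 980.0.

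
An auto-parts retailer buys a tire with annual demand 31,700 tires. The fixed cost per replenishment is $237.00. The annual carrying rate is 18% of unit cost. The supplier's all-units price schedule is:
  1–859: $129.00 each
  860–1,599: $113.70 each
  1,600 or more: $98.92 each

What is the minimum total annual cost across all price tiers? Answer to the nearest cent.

TC* ≈ $3,154,704.04

Holding cost per unit per year at price C is H = 0.18·C.
For each price level, check whether its EOQ is feasible; otherwise the best quantity at that price is the breakpoint.
EOQ at $129.00 = 804.4 (feasible in tier 1): TC = 31,700×$129.00 + (31,700/804.4)×237 + (804.4/2)×0.18×$129.00 = $4,107,978.84.
EOQ at $113.70 = 856.8 < 860, so use break Q=860: TC = 31,700×$113.70 + (31,700/860.0)×237 + (860.0/2)×0.18×$113.70 = $3,621,826.31.
EOQ at $98.92 = 918.6 < 1600, so use break Q=1600: TC = 31,700×$98.92 + (31,700/1600.0)×237 + (1600.0/2)×0.18×$98.92 = $3,154,704.04.
Lowest total cost among the candidates is at Q = 1600.0.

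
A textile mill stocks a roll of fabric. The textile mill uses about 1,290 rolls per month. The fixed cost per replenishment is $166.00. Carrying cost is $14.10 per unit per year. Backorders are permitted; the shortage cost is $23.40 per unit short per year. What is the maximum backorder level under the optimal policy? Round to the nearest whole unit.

S* ≈ 287 rolls

Annual demand D = 1,290 × 12 = 15,480.
With planned backorders, Q* = √(2DS/H) · √((H+B)/B).
√(2DS/H) = √(2 × 15,480 × 166 / 14.1) = 603.733.
√((H+B)/B) = √((14.1+23.4)/23.4) = 1.2659.
Q* ≈ 764.280.
S* = Q* · H/(H+B) = 764.280 × 14.1/37.5 ≈ 287.369.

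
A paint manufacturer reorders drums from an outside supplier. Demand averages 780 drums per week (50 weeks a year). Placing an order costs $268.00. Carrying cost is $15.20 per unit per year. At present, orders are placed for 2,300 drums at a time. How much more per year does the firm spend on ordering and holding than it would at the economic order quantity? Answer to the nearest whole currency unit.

Annual demand D = 780 × 50 = 39,000.
EOQ = √(2DS/H) = √(2 × 39,000 × 268 / 15.2) ≈ 1172.72.
Cost at Q* = (D/Q*)S + (Q*/2)H = √(2DSH) ≈ $17,825.29.
Cost at Q = 2,300: (39,000/2,300)×268 + (2,300/2)×15.2 = $4,544.35 + $17,480.00 = $22,024.35.
Excess = $22,024.35 − $17,825.29 = $4,199.06.

Extra cost ≈ $4,199 per year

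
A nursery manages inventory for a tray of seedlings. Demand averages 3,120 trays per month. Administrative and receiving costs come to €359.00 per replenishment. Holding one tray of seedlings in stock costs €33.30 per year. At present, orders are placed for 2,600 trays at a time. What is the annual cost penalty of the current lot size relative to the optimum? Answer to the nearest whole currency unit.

Extra cost ≈ €18,540 per year

Annual demand D = 3,120 × 12 = 37,440.
EOQ = √(2DS/H) = √(2 × 37,440 × 359 / 33.3) ≈ 898.48.
Cost at Q* = (D/Q*)S + (Q*/2)H = √(2DSH) ≈ €29,919.36.
Cost at Q = 2,600: (37,440/2,600)×359 + (2,600/2)×33.3 = €5,169.60 + €43,290.00 = €48,459.60.
Excess = €48,459.60 − €29,919.36 = €18,540.24.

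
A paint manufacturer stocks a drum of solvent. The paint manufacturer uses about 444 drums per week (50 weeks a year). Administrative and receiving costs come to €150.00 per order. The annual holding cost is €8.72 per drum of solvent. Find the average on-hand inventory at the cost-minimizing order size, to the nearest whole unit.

Annual demand D = 444 × 50 = 22,200.
The optimal lot size = √(2DS/H) = √(2 × 22,200 × 150 / 8.72) ≈ 873.93.
Average inventory = Q*/2 ≈ 873.93 / 2 = 436.967.

Average inventory ≈ 437 drums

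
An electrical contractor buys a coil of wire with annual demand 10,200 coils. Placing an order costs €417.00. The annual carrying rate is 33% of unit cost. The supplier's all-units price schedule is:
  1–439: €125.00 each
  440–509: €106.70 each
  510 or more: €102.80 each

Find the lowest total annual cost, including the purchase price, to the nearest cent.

TC* ≈ €1,065,550.62

Holding cost per unit per year at price C is H = 0.33·C.
Evaluate total cost at each tier's feasible EOQ or, if the EOQ is below the tier, at the tier's minimum quantity.
Tier 1 (€125.00): EOQ = 454.1 exceeds tier's upper bound 439, so this tier is dominated.
EOQ at €106.70 = 491.5 (feasible in tier 2): TC = 10,200×€106.70 + (10,200/491.5)×417 + (491.5/2)×0.33×€106.70 = €1,105,647.02.
EOQ at €102.80 = 500.8 < 510, so use break Q=510: TC = 10,200×€102.80 + (10,200/510.0)×417 + (510.0/2)×0.33×€102.80 = €1,065,550.62.
Lowest total cost among the candidates is at Q = 510.0.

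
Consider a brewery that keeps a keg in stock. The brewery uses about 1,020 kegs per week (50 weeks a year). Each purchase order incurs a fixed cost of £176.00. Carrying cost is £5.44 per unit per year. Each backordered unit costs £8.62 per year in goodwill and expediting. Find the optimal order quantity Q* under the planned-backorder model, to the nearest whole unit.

Annual demand D = 1,020 × 50 = 51,000.
With planned backorders, Q* = √(2DS/H) · √((H+B)/B).
√(2DS/H) = √(2 × 51,000 × 176 / 5.44) = 1816.590.
√((H+B)/B) = √((5.44+8.62)/8.62) = 1.2771.
Q* ≈ 2320.043.

Q* ≈ 2,320 kegs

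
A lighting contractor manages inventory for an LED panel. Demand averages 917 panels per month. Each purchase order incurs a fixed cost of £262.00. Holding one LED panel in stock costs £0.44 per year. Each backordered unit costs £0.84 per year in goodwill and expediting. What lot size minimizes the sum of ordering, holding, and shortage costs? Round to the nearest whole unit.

Annual demand D = 917 × 12 = 11,004.
With planned backorders, Q* = √(2DS/H) · √((H+B)/B).
√(2DS/H) = √(2 × 11,004 × 262 / 0.44) = 3620.050.
√((H+B)/B) = √((0.44+0.84)/0.84) = 1.2344.
Q* ≈ 4468.687.

Q* ≈ 4,469 panels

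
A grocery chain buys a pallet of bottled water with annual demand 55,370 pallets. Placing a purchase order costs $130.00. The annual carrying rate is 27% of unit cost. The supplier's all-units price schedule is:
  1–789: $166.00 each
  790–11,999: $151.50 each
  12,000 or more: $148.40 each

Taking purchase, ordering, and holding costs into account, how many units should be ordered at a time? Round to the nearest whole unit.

Q* ≈ 790 pallets

Holding cost per unit per year at price C is H = 0.27·C.
Evaluate total cost at each tier's feasible EOQ or, if the EOQ is below the tier, at the tier's minimum quantity.
EOQ at $166.00 = 566.7 (feasible in tier 1): TC = 55,370×$166.00 + (55,370/566.7)×130 + (566.7/2)×0.27×$166.00 = $9,216,821.53.
EOQ at $151.50 = 593.2 < 790, so use break Q=790: TC = 55,370×$151.50 + (55,370/790.0)×130 + (790.0/2)×0.27×$151.50 = $8,413,823.99.
EOQ at $148.40 = 599.4 < 12000, so use break Q=12000: TC = 55,370×$148.40 + (55,370/12000.0)×130 + (12000.0/2)×0.27×$148.40 = $8,457,915.84.
Lowest total cost is $8,413,823.99 at Q = 790.0.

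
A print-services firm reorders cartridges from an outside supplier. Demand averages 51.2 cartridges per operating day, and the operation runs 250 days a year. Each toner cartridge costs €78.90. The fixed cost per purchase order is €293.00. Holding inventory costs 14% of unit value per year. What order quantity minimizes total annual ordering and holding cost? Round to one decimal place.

Annual demand D = 51.2 × 250 = 12,800.
Holding cost H = 0.14 × €78.90 = €11.0460 per unit per year.
EOQ = √(2DS / H) = √(2 × 12,800 × 293 / 11.046).
= √(7,500,800 / 11.046) = √679,051.2403 ≈ 824.046.

Q* ≈ 824.0 cartridges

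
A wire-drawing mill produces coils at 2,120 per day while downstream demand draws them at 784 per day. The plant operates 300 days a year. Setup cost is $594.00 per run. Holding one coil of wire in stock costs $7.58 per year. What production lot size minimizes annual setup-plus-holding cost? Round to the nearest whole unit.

Annual demand D = 784 × 300 = 235,200.
Production build-up factor (1 − d/p) = 1 − 784/2,120 = 0.6302.
Q* = √(2DS / (H(1 − d/p))) = √(2 × 235,200 × 594 / (7.58 × 0.6302)).
= √(279,417,600 / 4.7768) ≈ 7648.160.

Q* ≈ 7,648 coils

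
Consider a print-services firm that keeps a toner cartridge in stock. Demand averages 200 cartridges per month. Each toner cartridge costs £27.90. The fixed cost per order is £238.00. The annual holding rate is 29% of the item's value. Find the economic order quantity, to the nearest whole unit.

Annual demand D = 200 × 12 = 2,400.
Holding cost H = 0.29 × £27.90 = £8.0910 per unit per year.
EOQ = √(2DS / H) = √(2 × 2,400 × 238 / 8.091).
= √(1,142,400 / 8.091) = √141,193.9192 ≈ 375.758.

Q* ≈ 376 cartridges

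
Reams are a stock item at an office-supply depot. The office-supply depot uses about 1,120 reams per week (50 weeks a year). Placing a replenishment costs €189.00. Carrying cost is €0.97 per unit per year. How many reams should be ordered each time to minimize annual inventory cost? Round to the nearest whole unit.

Q* ≈ 4,671 reams

Annual demand D = 1,120 × 50 = 56,000.
EOQ = √(2DS / H) = √(2 × 56,000 × 189 / 0.97).
= √(21,168,000 / 0.97) = √21,822,680.4124 ≈ 4671.475.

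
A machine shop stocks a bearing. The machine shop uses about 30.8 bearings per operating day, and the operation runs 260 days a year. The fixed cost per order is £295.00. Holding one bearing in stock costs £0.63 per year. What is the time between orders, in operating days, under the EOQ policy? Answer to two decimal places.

T ≈ 88.91 days

Annual demand D = 30.8 × 260 = 8,008.
Q* = √(2DS/H) = √(2 × 8,008 × 295 / 0.63) ≈ 2738.53.
Cycle time = Q*/D × 260 = 2738.53 / 8,008 × 260 ≈ 88.913 days.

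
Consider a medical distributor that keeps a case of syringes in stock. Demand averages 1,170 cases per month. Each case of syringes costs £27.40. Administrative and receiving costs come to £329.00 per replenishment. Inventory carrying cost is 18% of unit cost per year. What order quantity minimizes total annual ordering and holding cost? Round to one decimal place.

Q* ≈ 1,368.6 cases

Annual demand D = 1,170 × 12 = 14,040.
Holding cost H = 0.18 × £27.40 = £4.9320 per unit per year.
EOQ = √(2DS / H) = √(2 × 14,040 × 329 / 4.932).
= √(9,238,320 / 4.932) = √1,873,138.6861 ≈ 1368.627.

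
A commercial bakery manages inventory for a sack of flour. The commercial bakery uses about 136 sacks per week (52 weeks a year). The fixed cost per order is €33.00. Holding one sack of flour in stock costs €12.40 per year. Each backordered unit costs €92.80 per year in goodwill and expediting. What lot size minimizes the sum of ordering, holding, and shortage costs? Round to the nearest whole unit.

Q* ≈ 207 sacks

Annual demand D = 136 × 52 = 7,072.
With planned backorders, Q* = √(2DS/H) · √((H+B)/B).
√(2DS/H) = √(2 × 7,072 × 33 / 12.4) = 194.014.
√((H+B)/B) = √((12.4+92.8)/92.8) = 1.0647.
Q* ≈ 206.569.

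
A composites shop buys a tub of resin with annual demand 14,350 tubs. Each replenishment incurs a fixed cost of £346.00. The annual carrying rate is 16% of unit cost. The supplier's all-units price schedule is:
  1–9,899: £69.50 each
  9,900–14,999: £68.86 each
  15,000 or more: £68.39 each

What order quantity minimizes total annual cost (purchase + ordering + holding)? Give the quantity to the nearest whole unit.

Q* ≈ 945 tubs

Holding cost per unit per year at price C is H = 0.16·C.
Candidates are each tier's EOQ (if it falls in that tier) and each price-break quantity.
EOQ at £69.50 = 945.0 (feasible in tier 1): TC = 14,350×£69.50 + (14,350/945.0)×346 + (945.0/2)×0.16×£69.50 = £1,007,833.27.
EOQ at £68.86 = 949.4 < 9900, so use break Q=9900: TC = 14,350×£68.86 + (14,350/9900.0)×346 + (9900.0/2)×0.16×£68.86 = £1,043,179.65.
EOQ at £68.39 = 952.6 < 15000, so use break Q=15000: TC = 14,350×£68.39 + (14,350/15000.0)×346 + (15000.0/2)×0.16×£68.39 = £1,063,795.51.
Lowest total cost is £1,007,833.27 at Q = 945.0.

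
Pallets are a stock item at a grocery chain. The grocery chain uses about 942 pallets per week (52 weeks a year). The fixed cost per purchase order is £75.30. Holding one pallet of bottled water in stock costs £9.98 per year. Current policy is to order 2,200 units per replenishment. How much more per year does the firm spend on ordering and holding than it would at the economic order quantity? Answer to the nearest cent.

Annual demand D = 942 × 52 = 48,984.
EOQ = √(2DS/H) = √(2 × 48,984 × 75.3 / 9.98) ≈ 859.75.
Cost at Q* = (D/Q*)S + (Q*/2)H = √(2DSH) ≈ £8,580.35.
Cost at Q = 2,200: (48,984/2,200)×75.3 + (2,200/2)×9.98 = £1,676.59 + £10,978.00 = £12,654.59.
Excess = £12,654.59 − £8,580.35 = £4,074.24.

Extra cost ≈ £4,074.24 per year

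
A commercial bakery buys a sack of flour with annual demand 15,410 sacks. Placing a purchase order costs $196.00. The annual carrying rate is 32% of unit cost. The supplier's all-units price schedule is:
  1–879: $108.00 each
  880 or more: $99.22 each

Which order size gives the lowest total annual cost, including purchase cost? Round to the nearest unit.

Q* ≈ 880 sacks

Holding cost per unit per year at price C is H = 0.32·C.
Candidates are each tier's EOQ (if it falls in that tier) and each price-break quantity.
EOQ at $108.00 = 418.1 (feasible in tier 1): TC = 15,410×$108.00 + (15,410/418.1)×196 + (418.1/2)×0.32×$108.00 = $1,678,728.78.
EOQ at $99.22 = 436.2 < 880, so use break Q=880: TC = 15,410×$99.22 + (15,410/880.0)×196 + (880.0/2)×0.32×$99.22 = $1,546,382.60.
Lowest total cost is $1,546,382.60 at Q = 880.0.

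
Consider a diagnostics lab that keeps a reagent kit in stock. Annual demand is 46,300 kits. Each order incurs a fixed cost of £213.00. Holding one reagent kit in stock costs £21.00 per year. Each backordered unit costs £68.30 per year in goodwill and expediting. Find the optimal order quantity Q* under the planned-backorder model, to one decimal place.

Q* ≈ 1,108.2 kits

With planned backorders, Q* = √(2DS/H) · √((H+B)/B).
√(2DS/H) = √(2 × 46,300 × 213 / 21) = 969.138.
√((H+B)/B) = √((21+68.3)/68.3) = 1.1434.
Q* ≈ 1108.156.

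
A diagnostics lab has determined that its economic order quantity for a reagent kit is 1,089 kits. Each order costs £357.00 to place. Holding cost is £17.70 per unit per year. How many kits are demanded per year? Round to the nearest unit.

The basic EOQ model gives Q* = √(2DS/H); rearrange for the unknown.
From Q* = √(2DS/H): D = Q*²H / (2S) = 1,089² × 17.7 / (2 × 357) = 29398.882.

D ≈ 29,399 kits per year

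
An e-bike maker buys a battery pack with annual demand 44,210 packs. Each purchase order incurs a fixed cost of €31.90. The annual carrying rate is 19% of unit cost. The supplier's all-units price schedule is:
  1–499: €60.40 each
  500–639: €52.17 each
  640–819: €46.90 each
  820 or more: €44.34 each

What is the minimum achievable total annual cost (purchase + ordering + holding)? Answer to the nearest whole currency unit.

Holding cost per unit per year at price C is H = 0.19·C.
Candidates are each tier's EOQ (if it falls in that tier) and each price-break quantity.
EOQ at €60.40 = 495.8 (feasible in tier 1): TC = 44,210×€60.40 + (44,210/495.8)×31.9 + (495.8/2)×0.19×€60.40 = €2,675,973.39.
EOQ at €52.17 = 533.4 (feasible in tier 2): TC = 44,210×€52.17 + (44,210/533.4)×31.9 + (533.4/2)×0.19×€52.17 = €2,311,723.29.
EOQ at €46.90 = 562.6 < 640, so use break Q=640: TC = 44,210×€46.90 + (44,210/640.0)×31.9 + (640.0/2)×0.19×€46.90 = €2,078,504.11.
EOQ at €44.34 = 578.6 < 820, so use break Q=820: TC = 44,210×€44.34 + (44,210/820.0)×31.9 + (820.0/2)×0.19×€44.34 = €1,965,445.36.
Lowest total cost among the candidates is at Q = 820.0.

TC* ≈ €1,965,445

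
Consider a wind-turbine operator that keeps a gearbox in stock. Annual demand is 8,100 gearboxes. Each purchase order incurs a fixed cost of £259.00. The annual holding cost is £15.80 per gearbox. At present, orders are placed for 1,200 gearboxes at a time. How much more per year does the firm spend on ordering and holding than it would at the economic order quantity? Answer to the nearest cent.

EOQ = √(2DS/H) = √(2 × 8,100 × 259 / 15.8) ≈ 515.32.
Cost at Q* = (D/Q*)S + (Q*/2)H = √(2DSH) ≈ £8,142.09.
Cost at Q = 1,200: (8,100/1,200)×259 + (1,200/2)×15.8 = £1,748.25 + £9,480.00 = £11,228.25.
Excess = £11,228.25 − £8,142.09 = £3,086.16.

Extra cost ≈ £3,086.16 per year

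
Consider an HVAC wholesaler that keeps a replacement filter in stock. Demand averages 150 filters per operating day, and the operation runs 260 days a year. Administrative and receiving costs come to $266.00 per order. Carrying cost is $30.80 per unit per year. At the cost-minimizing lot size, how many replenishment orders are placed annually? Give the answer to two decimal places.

Annual demand D = 150 × 260 = 39,000.
The optimal lot size = √(2DS/H) = √(2 × 39,000 × 266 / 30.8) ≈ 820.75.
Orders per year = D / Q* = 39,000 / 820.75 ≈ 47.517.

N ≈ 47.52 orders per year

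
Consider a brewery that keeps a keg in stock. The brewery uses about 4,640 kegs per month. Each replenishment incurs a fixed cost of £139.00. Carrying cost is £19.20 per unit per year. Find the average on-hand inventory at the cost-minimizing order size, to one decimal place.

Annual demand D = 4,640 × 12 = 55,680.
Q* = √(2DS/H) = √(2 × 55,680 × 139 / 19.2) ≈ 897.89.
Average inventory = Q*/2 ≈ 897.89 / 2 = 448.943.

Average inventory ≈ 448.9 kegs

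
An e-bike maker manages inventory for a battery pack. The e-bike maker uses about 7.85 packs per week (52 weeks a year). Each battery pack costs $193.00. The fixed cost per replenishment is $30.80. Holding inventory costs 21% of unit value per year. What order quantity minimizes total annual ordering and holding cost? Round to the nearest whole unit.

Annual demand D = 7.85 × 52 = 408.2.
Holding cost H = 0.21 × $193.00 = $40.5300 per unit per year.
EOQ = √(2DS / H) = √(2 × 408.2 × 30.8 / 40.53).
= √(25,145.12 / 40.53) = √620.4076 ≈ 24.908.

Q* ≈ 25 packs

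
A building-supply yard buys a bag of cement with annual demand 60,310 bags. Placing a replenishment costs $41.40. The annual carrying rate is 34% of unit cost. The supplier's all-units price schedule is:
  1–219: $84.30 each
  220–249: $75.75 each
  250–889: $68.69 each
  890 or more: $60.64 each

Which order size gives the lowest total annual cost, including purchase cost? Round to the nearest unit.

Holding cost per unit per year at price C is H = 0.34·C.
Evaluate total cost at each tier's feasible EOQ or, if the EOQ is below the tier, at the tier's minimum quantity.
Tier 1 ($84.30): EOQ = 417.4 exceeds tier's upper bound 219, so this tier is dominated.
Tier 2 ($75.75): EOQ = 440.3 exceeds tier's upper bound 249, so this tier is dominated.
EOQ at $68.69 = 462.4 (feasible in tier 3): TC = 60,310×$68.69 + (60,310/462.4)×41.4 + (462.4/2)×0.34×$68.69 = $4,153,493.21.
EOQ at $60.64 = 492.1 < 890, so use break Q=890: TC = 60,310×$60.64 + (60,310/890.0)×41.4 + (890.0/2)×0.34×$60.64 = $3,669,178.66.
Lowest total cost is $3,669,178.66 at Q = 890.0.

Q* ≈ 890 bags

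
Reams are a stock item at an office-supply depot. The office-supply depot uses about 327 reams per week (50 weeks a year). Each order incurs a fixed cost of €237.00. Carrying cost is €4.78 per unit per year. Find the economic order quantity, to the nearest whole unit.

Q* ≈ 1,273 reams

Annual demand D = 327 × 50 = 16,350.
EOQ = √(2DS / H) = √(2 × 16,350 × 237 / 4.78).
= √(7,749,900 / 4.78) = √1,621,317.9916 ≈ 1273.310.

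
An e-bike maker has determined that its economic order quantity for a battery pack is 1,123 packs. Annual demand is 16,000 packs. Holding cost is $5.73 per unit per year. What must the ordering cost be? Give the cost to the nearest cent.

S ≈ $225.82

Invert the EOQ relation Q*² = 2DS/H.
From Q* = √(2DS/H): S = Q*²H / (2D) = 1,123² × 5.73 / (2 × 16,000) = 225.8209.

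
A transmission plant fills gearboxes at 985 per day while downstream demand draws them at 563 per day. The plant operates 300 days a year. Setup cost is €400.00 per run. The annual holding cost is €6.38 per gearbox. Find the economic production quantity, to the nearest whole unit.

Q* ≈ 7,031 gearboxes

Annual demand D = 563 × 300 = 168,900.
Production build-up factor (1 − d/p) = 1 − 563/985 = 0.4284.
Q* = √(2DS / (H(1 − d/p))) = √(2 × 168,900 × 400 / (6.38 × 0.4284)).
= √(135,120,000 / 2.7334) ≈ 7030.907.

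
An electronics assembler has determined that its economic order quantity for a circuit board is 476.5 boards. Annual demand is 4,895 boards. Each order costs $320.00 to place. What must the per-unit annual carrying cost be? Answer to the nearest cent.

The basic EOQ model gives Q* = √(2DS/H); rearrange for the unknown.
From Q* = √(2DS/H): H = 2DS / Q*² = 2 × 4,895 × 320 / 476.5² = 13.7977.

H ≈ $13.80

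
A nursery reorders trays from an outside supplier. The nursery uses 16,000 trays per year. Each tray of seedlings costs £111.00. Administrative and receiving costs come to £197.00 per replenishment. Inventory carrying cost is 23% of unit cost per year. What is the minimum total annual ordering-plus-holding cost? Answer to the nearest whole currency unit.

Holding cost H = 0.23 × £111.00 = £25.5300 per unit per year.
Q* = √(2DS/H) = √(2 × 16,000 × 197 / 25.53) ≈ 496.92.
At the optimum the two cost components are equal, so total cost = 2·(Q*/2)H = Q*·H.
Minimum total = √(2DSH) = √(2 × 16,000 × 197 × 25.53) ≈ 12686.257.

TC* ≈ £12,686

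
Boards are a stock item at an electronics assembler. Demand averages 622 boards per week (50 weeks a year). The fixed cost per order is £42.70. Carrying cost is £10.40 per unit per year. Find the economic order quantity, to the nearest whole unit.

Annual demand D = 622 × 50 = 31,100.
EOQ = √(2DS / H) = √(2 × 31,100 × 42.7 / 10.4).
= √(2,655,940 / 10.4) = √255,378.8462 ≈ 505.350.

Q* ≈ 505 boards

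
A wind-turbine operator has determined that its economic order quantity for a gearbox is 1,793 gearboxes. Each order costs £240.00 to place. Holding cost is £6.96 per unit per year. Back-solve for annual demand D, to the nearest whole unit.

Invert the EOQ relation Q*² = 2DS/H.
From Q* = √(2DS/H): D = Q*²H / (2S) = 1,793² × 6.96 / (2 × 240) = 46615.310.

D ≈ 46,615 gearboxes per year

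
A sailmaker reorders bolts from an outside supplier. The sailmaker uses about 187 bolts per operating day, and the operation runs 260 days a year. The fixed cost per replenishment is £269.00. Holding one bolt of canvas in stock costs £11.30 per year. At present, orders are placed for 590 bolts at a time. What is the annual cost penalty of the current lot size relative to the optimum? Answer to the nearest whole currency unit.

Annual demand D = 187 × 260 = 48,620.
EOQ = √(2DS/H) = √(2 × 48,620 × 269 / 11.3) ≈ 1521.46.
Cost at Q* = (D/Q*)S + (Q*/2)H = √(2DSH) ≈ £17,192.45.
Cost at Q = 590: (48,620/590)×269 + (590/2)×11.3 = £22,167.42 + £3,333.50 = £25,500.92.
Excess = £25,500.92 − £17,192.45 = £8,308.47.

Extra cost ≈ £8,308 per year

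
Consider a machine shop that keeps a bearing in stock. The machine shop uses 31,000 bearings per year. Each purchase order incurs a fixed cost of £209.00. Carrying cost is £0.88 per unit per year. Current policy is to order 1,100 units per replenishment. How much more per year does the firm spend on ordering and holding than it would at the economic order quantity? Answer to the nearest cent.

Extra cost ≈ £2,997.16 per year

EOQ = √(2DS/H) = √(2 × 31,000 × 209 / 0.88) ≈ 3837.32.
Cost at Q* = (D/Q*)S + (Q*/2)H = √(2DSH) ≈ £3,376.84.
Cost at Q = 1,100: (31,000/1,100)×209 + (1,100/2)×0.88 = £5,890.00 + £484.00 = £6,374.00.
Excess = £6,374.00 − £3,376.84 = £2,997.16.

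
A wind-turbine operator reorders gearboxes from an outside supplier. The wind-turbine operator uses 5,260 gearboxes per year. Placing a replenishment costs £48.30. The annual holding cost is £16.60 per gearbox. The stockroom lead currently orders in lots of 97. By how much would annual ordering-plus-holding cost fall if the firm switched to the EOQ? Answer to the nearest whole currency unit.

Extra cost ≈ £520 per year

EOQ = √(2DS/H) = √(2 × 5,260 × 48.3 / 16.6) ≈ 174.96.
Cost at Q* = (D/Q*)S + (Q*/2)H = √(2DSH) ≈ £2,904.26.
Cost at Q = 97: (5,260/97)×48.3 + (97/2)×16.6 = £2,619.15 + £805.10 = £3,424.25.
Excess = £3,424.25 − £2,904.26 = £519.99.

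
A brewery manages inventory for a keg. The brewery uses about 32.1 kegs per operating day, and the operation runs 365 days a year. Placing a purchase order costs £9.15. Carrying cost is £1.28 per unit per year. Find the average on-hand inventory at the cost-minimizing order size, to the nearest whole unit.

Annual demand D = 32.1 × 365 = 11,716.5.
EOQ = √(2DS/H) = √(2 × 11,716.5 × 9.15 / 1.28) ≈ 409.28.
Average inventory = Q*/2 ≈ 409.28 / 2 = 204.640.

Average inventory ≈ 205 kegs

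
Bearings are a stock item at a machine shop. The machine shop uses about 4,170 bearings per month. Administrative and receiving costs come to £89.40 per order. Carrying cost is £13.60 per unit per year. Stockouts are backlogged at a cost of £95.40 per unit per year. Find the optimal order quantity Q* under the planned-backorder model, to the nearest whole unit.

Annual demand D = 4,170 × 12 = 50,040.
With planned backorders, Q* = √(2DS/H) · √((H+B)/B).
√(2DS/H) = √(2 × 50,040 × 89.4 / 13.6) = 811.097.
√((H+B)/B) = √((13.6+95.4)/95.4) = 1.0689.
Q* ≈ 866.986.

Q* ≈ 867 bearings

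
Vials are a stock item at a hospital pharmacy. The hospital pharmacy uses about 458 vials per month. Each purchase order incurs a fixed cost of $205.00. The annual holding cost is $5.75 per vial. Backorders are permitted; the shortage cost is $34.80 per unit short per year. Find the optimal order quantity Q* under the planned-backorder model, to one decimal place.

Q* ≈ 675.8 vials

Annual demand D = 458 × 12 = 5,496.
With planned backorders, Q* = √(2DS/H) · √((H+B)/B).
√(2DS/H) = √(2 × 5,496 × 205 / 5.75) = 626.010.
√((H+B)/B) = √((5.75+34.8)/34.8) = 1.0795.
Q* ≈ 675.752.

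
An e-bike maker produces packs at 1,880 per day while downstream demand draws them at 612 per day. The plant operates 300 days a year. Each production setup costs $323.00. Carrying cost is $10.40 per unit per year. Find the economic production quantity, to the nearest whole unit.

Annual demand D = 612 × 300 = 183,600.
Production build-up factor (1 − d/p) = 1 − 612/1,880 = 0.6745.
Q* = √(2DS / (H(1 − d/p))) = √(2 × 183,600 × 323 / (10.4 × 0.6745)).
= √(118,605,600 / 7.0145) ≈ 4112.020.

Q* ≈ 4,112 packs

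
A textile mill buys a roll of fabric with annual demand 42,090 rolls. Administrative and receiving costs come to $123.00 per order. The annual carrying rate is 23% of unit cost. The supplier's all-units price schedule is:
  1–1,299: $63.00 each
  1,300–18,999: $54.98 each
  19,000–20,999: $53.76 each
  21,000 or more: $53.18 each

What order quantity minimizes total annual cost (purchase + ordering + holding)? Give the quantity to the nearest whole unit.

Holding cost per unit per year at price C is H = 0.23·C.
For each price level, check whether its EOQ is feasible; otherwise the best quantity at that price is the breakpoint.
EOQ at $63.00 = 845.3 (feasible in tier 1): TC = 42,090×$63.00 + (42,090/845.3)×123 + (845.3/2)×0.23×$63.00 = $2,663,918.73.
EOQ at $54.98 = 904.9 < 1300, so use break Q=1300: TC = 42,090×$54.98 + (42,090/1300.0)×123 + (1300.0/2)×0.23×$54.98 = $2,326,310.07.
EOQ at $53.76 = 915.1 < 19000, so use break Q=19000: TC = 42,090×$53.76 + (42,090/19000.0)×123 + (19000.0/2)×0.23×$53.76 = $2,380,496.48.
EOQ at $53.18 = 920.1 < 21000, so use break Q=21000: TC = 42,090×$53.18 + (42,090/21000.0)×123 + (21000.0/2)×0.23×$53.18 = $2,367,022.43.
Lowest total cost is $2,326,310.07 at Q = 1300.0.

Q* ≈ 1,300 rolls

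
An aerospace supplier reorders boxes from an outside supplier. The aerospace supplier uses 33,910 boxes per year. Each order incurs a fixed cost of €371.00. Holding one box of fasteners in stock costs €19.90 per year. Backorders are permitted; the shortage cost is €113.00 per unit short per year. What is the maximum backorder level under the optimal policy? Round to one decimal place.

S* ≈ 182.6 boxes

With planned backorders, Q* = √(2DS/H) · √((H+B)/B).
√(2DS/H) = √(2 × 33,910 × 371 / 19.9) = 1124.448.
√((H+B)/B) = √((19.9+113)/113) = 1.0845.
Q* ≈ 1219.446.
S* = Q* · H/(H+B) = 1219.446 × 19.9/132.9 ≈ 182.596.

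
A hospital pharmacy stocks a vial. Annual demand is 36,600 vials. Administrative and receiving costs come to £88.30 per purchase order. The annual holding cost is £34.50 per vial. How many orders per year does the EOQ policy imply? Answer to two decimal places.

The optimal lot size = √(2DS/H) = √(2 × 36,600 × 88.3 / 34.5) ≈ 432.84.
Orders per year = D / Q* = 36,600 / 432.84 ≈ 84.558.

N ≈ 84.56 orders per year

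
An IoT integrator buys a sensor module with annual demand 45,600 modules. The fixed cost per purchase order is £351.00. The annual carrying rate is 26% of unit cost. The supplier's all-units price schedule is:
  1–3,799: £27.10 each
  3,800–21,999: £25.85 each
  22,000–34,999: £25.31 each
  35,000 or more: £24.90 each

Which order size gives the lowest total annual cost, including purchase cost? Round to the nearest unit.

Q* ≈ 3,800 modules

Holding cost per unit per year at price C is H = 0.26·C.
Evaluate total cost at each tier's feasible EOQ or, if the EOQ is below the tier, at the tier's minimum quantity.
EOQ at £27.10 = 2131.5 (feasible in tier 1): TC = 45,600×£27.10 + (45,600/2131.5)×351 + (2131.5/2)×0.26×£27.10 = £1,250,778.35.
EOQ at £25.85 = 2182.4 < 3800, so use break Q=3800: TC = 45,600×£25.85 + (45,600/3800.0)×351 + (3800.0/2)×0.26×£25.85 = £1,195,741.90.
EOQ at £25.31 = 2205.6 < 22000, so use break Q=22000: TC = 45,600×£25.31 + (45,600/22000.0)×351 + (22000.0/2)×0.26×£25.31 = £1,227,250.13.
EOQ at £24.90 = 2223.6 < 35000, so use break Q=35000: TC = 45,600×£24.90 + (45,600/35000.0)×351 + (35000.0/2)×0.26×£24.90 = £1,249,192.30.
Lowest total cost is £1,195,741.90 at Q = 3800.0.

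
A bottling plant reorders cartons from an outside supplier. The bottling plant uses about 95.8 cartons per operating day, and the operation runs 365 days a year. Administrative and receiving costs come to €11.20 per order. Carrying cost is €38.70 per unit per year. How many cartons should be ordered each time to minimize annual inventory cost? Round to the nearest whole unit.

Q* ≈ 142 cartons

Annual demand D = 95.8 × 365 = 34,967.
EOQ = √(2DS / H) = √(2 × 34,967 × 11.2 / 38.7).
= √(783,260.8 / 38.7) = √20,239.2972 ≈ 142.265.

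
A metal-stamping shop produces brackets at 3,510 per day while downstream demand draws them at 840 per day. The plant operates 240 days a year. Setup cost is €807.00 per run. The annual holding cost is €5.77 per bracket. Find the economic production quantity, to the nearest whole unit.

Q* ≈ 8,610 brackets

Annual demand D = 840 × 240 = 201,600.
Production build-up factor (1 − d/p) = 1 − 840/3,510 = 0.7607.
Q* = √(2DS / (H(1 − d/p))) = √(2 × 201,600 × 807 / (5.77 × 0.7607)).
= √(325,382,400 / 4.3891) ≈ 8610.077.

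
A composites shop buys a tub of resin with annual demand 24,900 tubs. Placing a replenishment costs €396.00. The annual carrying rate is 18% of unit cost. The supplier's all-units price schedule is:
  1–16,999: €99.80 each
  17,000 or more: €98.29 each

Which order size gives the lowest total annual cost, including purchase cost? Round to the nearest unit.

Q* ≈ 1,048 tubs

Holding cost per unit per year at price C is H = 0.18·C.
Candidates are each tier's EOQ (if it falls in that tier) and each price-break quantity.
EOQ at €99.80 = 1047.8 (feasible in tier 1): TC = 24,900×€99.80 + (24,900/1047.8)×396 + (1047.8/2)×0.18×€99.80 = €2,503,841.91.
EOQ at €98.29 = 1055.8 < 17000, so use break Q=17000: TC = 24,900×€98.29 + (24,900/17000.0)×396 + (17000.0/2)×0.18×€98.29 = €2,598,384.72.
Lowest total cost is €2,503,841.91 at Q = 1047.8.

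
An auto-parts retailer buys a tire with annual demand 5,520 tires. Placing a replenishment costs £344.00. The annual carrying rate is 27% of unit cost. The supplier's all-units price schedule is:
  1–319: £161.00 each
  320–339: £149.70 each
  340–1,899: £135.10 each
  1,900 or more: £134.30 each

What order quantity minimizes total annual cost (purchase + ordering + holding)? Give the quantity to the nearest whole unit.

Holding cost per unit per year at price C is H = 0.27·C.
Candidates are each tier's EOQ (if it falls in that tier) and each price-break quantity.
EOQ at £161.00 = 295.6 (feasible in tier 1): TC = 5,520×£161.00 + (5,520/295.6)×344 + (295.6/2)×0.27×£161.00 = £901,568.68.
EOQ at £149.70 = 306.5 < 320, so use break Q=320: TC = 5,520×£149.70 + (5,520/320.0)×344 + (320.0/2)×0.27×£149.70 = £838,745.04.
EOQ at £135.10 = 322.7 < 340, so use break Q=340: TC = 5,520×£135.10 + (5,520/340.0)×344 + (340.0/2)×0.27×£135.10 = £757,538.03.
EOQ at £134.30 = 323.6 < 1900, so use break Q=1900: TC = 5,520×£134.30 + (5,520/1900.0)×344 + (1900.0/2)×0.27×£134.30 = £776,783.36.
Lowest total cost is £757,538.03 at Q = 340.0.

Q* ≈ 340 tires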